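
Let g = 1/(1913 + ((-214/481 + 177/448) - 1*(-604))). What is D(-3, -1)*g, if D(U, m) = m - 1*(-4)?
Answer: 646464/542372561 ≈ 0.0011919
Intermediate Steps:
D(U, m) = 4 + m (D(U, m) = m + 4 = 4 + m)
g = 215488/542372561 (g = 1/(1913 + ((-214*1/481 + 177*(1/448)) + 604)) = 1/(1913 + ((-214/481 + 177/448) + 604)) = 1/(1913 + (-10735/215488 + 604)) = 1/(1913 + 130144017/215488) = 1/(542372561/215488) = 215488/542372561 ≈ 0.00039731)
D(-3, -1)*g = (4 - 1)*(215488/542372561) = 3*(215488/542372561) = 646464/542372561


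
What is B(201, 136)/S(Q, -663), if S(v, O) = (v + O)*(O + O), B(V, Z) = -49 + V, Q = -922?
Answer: 76/1050855 ≈ 7.2322e-5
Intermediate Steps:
S(v, O) = 2*O*(O + v) (S(v, O) = (O + v)*(2*O) = 2*O*(O + v))
B(201, 136)/S(Q, -663) = (-49 + 201)/((2*(-663)*(-663 - 922))) = 152/((2*(-663)*(-1585))) = 152/2101710 = 152*(1/2101710) = 76/1050855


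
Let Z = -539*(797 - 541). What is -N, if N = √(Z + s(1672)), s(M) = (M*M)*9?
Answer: -8*√390973 ≈ -5002.2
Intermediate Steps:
Z = -137984 (Z = -539*256 = -137984)
s(M) = 9*M² (s(M) = M²*9 = 9*M²)
N = 8*√390973 (N = √(-137984 + 9*1672²) = √(-137984 + 9*2795584) = √(-137984 + 25160256) = √25022272 = 8*√390973 ≈ 5002.2)
-N = -8*√390973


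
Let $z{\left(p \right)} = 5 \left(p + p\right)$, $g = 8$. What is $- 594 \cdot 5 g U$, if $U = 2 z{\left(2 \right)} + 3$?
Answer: $-1021680$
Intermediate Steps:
$z{\left(p \right)} = 10 p$ ($z{\left(p \right)} = 5 \cdot 2 p = 10 p$)
$U = 43$ ($U = 2 \cdot 10 \cdot 2 + 3 = 2 \cdot 20 + 3 = 40 + 3 = 43$)
$- 594 \cdot 5 g U = - 594 \cdot 5 \cdot 8 \cdot 43 = \left(-594\right) 40 \cdot 43 = \left(-23760\right) 43 = -1021680$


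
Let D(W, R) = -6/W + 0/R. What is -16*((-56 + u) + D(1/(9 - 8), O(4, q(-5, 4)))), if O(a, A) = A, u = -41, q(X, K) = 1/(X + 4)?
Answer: 1648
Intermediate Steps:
q(X, K) = 1/(4 + X)
D(W, R) = -6/W (D(W, R) = -6/W + 0 = -6/W)
-16*((-56 + u) + D(1/(9 - 8), O(4, q(-5, 4)))) = -16*((-56 - 41) - 6/(1/(9 - 8))) = -16*(-97 - 6/(1/1)) = -16*(-97 - 6/1) = -16*(-97 - 6*1) = -16*(-97 - 6) = -16*(-103) = 1648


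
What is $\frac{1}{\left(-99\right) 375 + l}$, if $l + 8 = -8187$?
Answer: $- \frac{1}{45320} \approx -2.2065 \cdot 10^{-5}$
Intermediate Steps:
$l = -8195$ ($l = -8 - 8187 = -8195$)
$\frac{1}{\left(-99\right) 375 + l} = \frac{1}{\left(-99\right) 375 - 8195} = \frac{1}{-37125 - 8195} = \frac{1}{-45320} = - \frac{1}{45320}$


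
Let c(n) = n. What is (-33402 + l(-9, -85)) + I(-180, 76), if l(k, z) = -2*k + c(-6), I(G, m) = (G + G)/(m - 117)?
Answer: -1368630/41 ≈ -33381.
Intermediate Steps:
I(G, m) = 2*G/(-117 + m) (I(G, m) = (2*G)/(-117 + m) = 2*G/(-117 + m))
l(k, z) = -6 - 2*k (l(k, z) = -2*k - 6 = -6 - 2*k)
(-33402 + l(-9, -85)) + I(-180, 76) = (-33402 + (-6 - 2*(-9))) + 2*(-180)/(-117 + 76) = (-33402 + (-6 + 18)) + 2*(-180)/(-41) = (-33402 + 12) + 2*(-180)*(-1/41) = -33390 + 360/41 = -1368630/41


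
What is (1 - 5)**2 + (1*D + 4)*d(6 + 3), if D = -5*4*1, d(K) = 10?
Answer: -144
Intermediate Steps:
D = -20 (D = -20*1 = -20)
(1 - 5)**2 + (1*D + 4)*d(6 + 3) = (1 - 5)**2 + (1*(-20) + 4)*10 = (-4)**2 + (-20 + 4)*10 = 16 - 16*10 = 16 - 160 = -144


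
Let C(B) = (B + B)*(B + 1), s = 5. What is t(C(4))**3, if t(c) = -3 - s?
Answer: -512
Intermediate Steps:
C(B) = 2*B*(1 + B) (C(B) = (2*B)*(1 + B) = 2*B*(1 + B))
t(c) = -8 (t(c) = -3 - 1*5 = -3 - 5 = -8)
t(C(4))**3 = (-8)**3 = -512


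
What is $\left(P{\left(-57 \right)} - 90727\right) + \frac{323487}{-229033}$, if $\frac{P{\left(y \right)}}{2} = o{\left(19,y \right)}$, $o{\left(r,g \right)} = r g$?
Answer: $- \frac{21275885956}{229033} \approx -92894.0$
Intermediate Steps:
$o{\left(r,g \right)} = g r$
$P{\left(y \right)} = 38 y$ ($P{\left(y \right)} = 2 y 19 = 2 \cdot 19 y = 38 y$)
$\left(P{\left(-57 \right)} - 90727\right) + \frac{323487}{-229033} = \left(38 \left(-57\right) - 90727\right) + \frac{323487}{-229033} = \left(-2166 - 90727\right) + 323487 \left(- \frac{1}{229033}\right) = -92893 - \frac{323487}{229033} = - \frac{21275885956}{229033}$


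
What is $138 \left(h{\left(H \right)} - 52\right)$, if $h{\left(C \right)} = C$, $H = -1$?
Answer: $-7314$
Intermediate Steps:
$138 \left(h{\left(H \right)} - 52\right) = 138 \left(-1 - 52\right) = 138 \left(-53\right) = -7314$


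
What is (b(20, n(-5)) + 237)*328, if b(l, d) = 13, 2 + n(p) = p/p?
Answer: 82000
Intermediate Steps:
n(p) = -1 (n(p) = -2 + p/p = -2 + 1 = -1)
(b(20, n(-5)) + 237)*328 = (13 + 237)*328 = 250*328 = 82000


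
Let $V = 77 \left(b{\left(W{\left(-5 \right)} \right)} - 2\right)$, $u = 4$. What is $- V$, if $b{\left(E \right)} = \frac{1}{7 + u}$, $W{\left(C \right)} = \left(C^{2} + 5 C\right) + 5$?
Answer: $147$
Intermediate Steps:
$W{\left(C \right)} = 5 + C^{2} + 5 C$
$b{\left(E \right)} = \frac{1}{11}$ ($b{\left(E \right)} = \frac{1}{7 + 4} = \frac{1}{11}$)
$V = -147$ ($V = 77 \left(\frac{1}{11} - 2\right) = 77 \left(- \frac{21}{11}\right) = -147$)
$- V = \left(-1\right) \left(-147\right) = 147$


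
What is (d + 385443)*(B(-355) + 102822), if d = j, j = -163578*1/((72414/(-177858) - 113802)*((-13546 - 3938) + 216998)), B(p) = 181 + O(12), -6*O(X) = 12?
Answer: 1484485900428759960190148/37391636491615 ≈ 3.9701e+10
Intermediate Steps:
O(X) = -2 (O(X) = -⅙*12 = -2)
B(p) = 179 (B(p) = 181 - 2 = 179)
j = 269385703/37391636491615 (j = -163578*1/((-17484 + 216998)*(72414*(-1/177858) - 113802)) = -163578*1/(199514*(-4023/9881 - 113802)) = -163578/(199514*(-1124481585/9881)) = -163578/(-224349818949690/9881) = -163578*(-9881/224349818949690) = 269385703/37391636491615 ≈ 7.2044e-6)
d = 269385703/37391636491615 ≈ 7.2044e-6
(d + 385443)*(B(-355) + 102822) = (269385703/37391636491615 + 385443)*(179 + 102822) = (14412344544506946148/37391636491615)*103001 = 1484485900428759960190148/37391636491615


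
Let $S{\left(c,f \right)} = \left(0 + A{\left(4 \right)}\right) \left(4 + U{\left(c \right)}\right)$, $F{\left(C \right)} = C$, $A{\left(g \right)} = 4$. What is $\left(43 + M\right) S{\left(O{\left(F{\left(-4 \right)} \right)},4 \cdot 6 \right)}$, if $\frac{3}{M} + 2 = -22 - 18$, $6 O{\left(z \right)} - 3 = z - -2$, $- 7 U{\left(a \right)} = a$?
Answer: $\frac{100367}{147} \approx 682.77$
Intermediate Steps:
$U{\left(a \right)} = - \frac{a}{7}$
$O{\left(z \right)} = \frac{5}{6} + \frac{z}{6}$ ($O{\left(z \right)} = \frac{1}{2} + \frac{z - -2}{6} = \frac{1}{2} + \frac{z + 2}{6} = \frac{1}{2} + \frac{2 + z}{6} = \frac{1}{2} + \left(\frac{1}{3} + \frac{z}{6}\right) = \frac{5}{6} + \frac{z}{6}$)
$S{\left(c,f \right)} = 16 - \frac{4 c}{7}$ ($S{\left(c,f \right)} = \left(0 + 4\right) \left(4 - \frac{c}{7}\right) = 4 \left(4 - \frac{c}{7}\right) = 16 - \frac{4 c}{7}$)
$M = - \frac{1}{14}$ ($M = \frac{3}{-2 - 40} = \frac{3}{-42} = 3 \left(- \frac{1}{42}\right) = - \frac{1}{14} \approx -0.071429$)
$\left(43 + M\right) S{\left(O{\left(F{\left(-4 \right)} \right)},4 \cdot 6 \right)} = \left(43 - \frac{1}{14}\right) \left(16 - \frac{4 \left(\frac{5}{6} + \frac{1}{6} \left(-4\right)\right)}{7}\right) = \frac{601 \left(16 - \frac{4 \left(\frac{5}{6} - \frac{2}{3}\right)}{7}\right)}{14} = \frac{601 \left(16 - \frac{2}{21}\right)}{14} = \frac{601}{14} \cdot \frac{334}{21} = \frac{100367}{147}$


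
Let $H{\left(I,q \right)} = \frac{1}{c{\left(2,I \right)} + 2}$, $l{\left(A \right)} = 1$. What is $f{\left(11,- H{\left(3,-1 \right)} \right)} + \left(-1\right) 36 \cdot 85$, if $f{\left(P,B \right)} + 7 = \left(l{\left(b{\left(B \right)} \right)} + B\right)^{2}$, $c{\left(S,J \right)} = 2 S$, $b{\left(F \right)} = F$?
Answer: $- \frac{110387}{36} \approx -3066.3$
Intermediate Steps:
$H{\left(I,q \right)} = \frac{1}{6}$ ($H{\left(I,q \right)} = \frac{1}{2 \cdot 2 + 2} = \frac{1}{4 + 2} = \frac{1}{6}$)
$f{\left(P,B \right)} = -7 + \left(1 + B\right)^{2}$
$f{\left(11,- H{\left(3,-1 \right)} \right)} + \left(-1\right) 36 \cdot 85 = \left(-7 + \left(1 - \frac{1}{6}\right)^{2}\right) + \left(-1\right) 36 \cdot 85 = \left(-7 + \left(1 - \frac{1}{6}\right)^{2}\right) - 3060 = \left(-7 + \left(\frac{5}{6}\right)^{2}\right) - 3060 = \left(-7 + \frac{25}{36}\right) - 3060 = - \frac{227}{36} - 3060 = - \frac{110387}{36}$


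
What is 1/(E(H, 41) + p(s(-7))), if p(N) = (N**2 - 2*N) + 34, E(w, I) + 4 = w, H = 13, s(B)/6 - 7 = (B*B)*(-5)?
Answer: 1/2042083 ≈ 4.8970e-7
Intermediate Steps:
s(B) = 42 - 30*B**2 (s(B) = 42 + 6*((B*B)*(-5)) = 42 + 6*(B**2*(-5)) = 42 + 6*(-5*B**2) = 42 - 30*B**2)
E(w, I) = -4 + w
p(N) = 34 + N**2 - 2*N
1/(E(H, 41) + p(s(-7))) = 1/((-4 + 13) + (34 + (42 - 30*(-7)**2)**2 - 2*(42 - 30*(-7)**2))) = 1/(9 + (34 + (42 - 30*49)**2 - 2*(42 - 30*49))) = 1/(9 + (34 + (42 - 1470)**2 - 2*(42 - 1470))) = 1/(9 + (34 + (-1428)**2 - 2*(-1428))) = 1/(9 + (34 + 2039184 + 2856)) = 1/(9 + 2042074) = 1/2042083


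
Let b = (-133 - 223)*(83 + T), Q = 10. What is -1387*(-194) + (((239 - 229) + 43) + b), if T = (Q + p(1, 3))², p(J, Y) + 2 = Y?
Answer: 196507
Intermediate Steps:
p(J, Y) = -2 + Y
T = 121 (T = (10 + (-2 + 3))² = (10 + 1)² = 11² = 121)
b = -72624 (b = (-133 - 223)*(83 + 121) = -356*204 = -72624)
-1387*(-194) + (((239 - 229) + 43) + b) = -1387*(-194) + (((239 - 229) + 43) - 72624) = 269078 + ((10 + 43) - 72624) = 269078 + (53 - 72624) = 269078 - 72571 = 196507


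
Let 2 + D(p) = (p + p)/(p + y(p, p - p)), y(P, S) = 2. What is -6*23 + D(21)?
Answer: -3178/23 ≈ -138.17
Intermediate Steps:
D(p) = -2 + 2*p/(2 + p) (D(p) = -2 + (p + p)/(p + 2) = -2 + (2*p)/(2 + p) = -2 + 2*p/(2 + p))
-6*23 + D(21) = -6*23 - 4/(2 + 21) = -138 - 4/23 = -3178/23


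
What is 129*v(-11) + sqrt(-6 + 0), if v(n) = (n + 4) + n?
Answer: -2322 + I*sqrt(6) ≈ -2322.0 + 2.4495*I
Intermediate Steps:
v(n) = 4 + 2*n (v(n) = (4 + n) + n = 4 + 2*n)
129*v(-11) + sqrt(-6 + 0) = 129*(4 + 2*(-11)) + sqrt(-6 + 0) = 129*(4 - 22) + sqrt(-6) = 129*(-18) + I*sqrt(6) = -2322 + I*sqrt(6)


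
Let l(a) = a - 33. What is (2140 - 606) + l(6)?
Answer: 1507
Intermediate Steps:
l(a) = -33 + a
(2140 - 606) + l(6) = (2140 - 606) + (-33 + 6) = 1534 - 27 = 1507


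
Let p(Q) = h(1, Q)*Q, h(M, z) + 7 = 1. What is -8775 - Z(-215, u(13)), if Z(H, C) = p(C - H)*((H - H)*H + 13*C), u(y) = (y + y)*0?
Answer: -8775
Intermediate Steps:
h(M, z) = -6 (h(M, z) = -7 + 1 = -6)
p(Q) = -6*Q
u(y) = 0 (u(y) = (2*y)*0 = 0)
Z(H, C) = 13*C*(-6*C + 6*H) (Z(H, C) = (-6*(C - H))*((H - H)*H + 13*C) = (-6*C + 6*H)*(0*H + 13*C) = (-6*C + 6*H)*(0 + 13*C) = (-6*C + 6*H)*(13*C) = 13*C*(-6*C + 6*H))
-8775 - Z(-215, u(13)) = -8775 - 78*0*(-215 - 1*0) = -8775 - 78*0*(-215 + 0) = -8775 - 78*0*(-215) = -8775 - 1*0 = -8775 + 0 = -8775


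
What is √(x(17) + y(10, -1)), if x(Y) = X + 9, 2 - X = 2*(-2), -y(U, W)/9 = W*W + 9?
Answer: 5*I*√3 ≈ 8.6602*I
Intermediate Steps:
y(U, W) = -81 - 9*W² (y(U, W) = -9*(W*W + 9) = -9*(W² + 9) = -9*(9 + W²) = -81 - 9*W²)
X = 6 (X = 2 - 2*(-2) = 2 - 1*(-4) = 2 + 4 = 6)
x(Y) = 15 (x(Y) = 6 + 9 = 15)
√(x(17) + y(10, -1)) = √(15 + (-81 - 9*(-1)²)) = √(15 + (-81 - 9*1)) = √(15 + (-81 - 9)) = √(15 - 90) = √(-75) = 5*I*√3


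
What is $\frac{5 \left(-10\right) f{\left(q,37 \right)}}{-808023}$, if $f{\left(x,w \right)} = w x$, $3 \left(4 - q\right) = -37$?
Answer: $\frac{90650}{2424069} \approx 0.037396$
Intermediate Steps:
$q = \frac{49}{3}$ ($q = 4 - - \frac{37}{3} = 4 + \frac{37}{3} = \frac{49}{3} \approx 16.333$)
$\frac{5 \left(-10\right) f{\left(q,37 \right)}}{-808023} = \frac{5 \left(-10\right) 37 \cdot \frac{49}{3}}{-808023} = \left(-50\right) \frac{1813}{3} \left(- \frac{1}{808023}\right) = \left(- \frac{90650}{3}\right) \left(- \frac{1}{808023}\right) = \frac{90650}{2424069}$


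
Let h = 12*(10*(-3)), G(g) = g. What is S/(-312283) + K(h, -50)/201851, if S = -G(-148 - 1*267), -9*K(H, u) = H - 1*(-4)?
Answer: -642740737/567311722497 ≈ -0.0011330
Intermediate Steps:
h = -360 (h = 12*(-30) = -360)
K(H, u) = -4/9 - H/9 (K(H, u) = -(H - 1*(-4))/9 = -(H + 4)/9 = -(4 + H)/9 = -4/9 - H/9)
S = 415 (S = -(-148 - 1*267) = -(-148 - 267) = -1*(-415) = 415)
S/(-312283) + K(h, -50)/201851 = 415/(-312283) + (-4/9 - ⅑*(-360))/201851 = 415*(-1/312283) + (-4/9 + 40)*(1/201851) = -415/312283 + (356/9)*(1/201851) = -415/312283 + 356/1816659 = -642740737/567311722497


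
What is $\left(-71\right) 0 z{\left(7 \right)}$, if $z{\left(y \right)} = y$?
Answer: $0$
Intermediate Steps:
$\left(-71\right) 0 z{\left(7 \right)} = \left(-71\right) 0 \cdot 7 = 0 \cdot 7 = 0$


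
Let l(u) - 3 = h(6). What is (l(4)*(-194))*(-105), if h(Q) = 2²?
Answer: 142590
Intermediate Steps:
h(Q) = 4
l(u) = 7 (l(u) = 3 + 4 = 7)
(l(4)*(-194))*(-105) = (7*(-194))*(-105) = -1358*(-105) = 142590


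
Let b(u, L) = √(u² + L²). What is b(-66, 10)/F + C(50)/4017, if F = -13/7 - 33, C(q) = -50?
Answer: -50/4017 - 7*√1114/122 ≈ -1.9275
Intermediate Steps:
b(u, L) = √(L² + u²)
F = -244/7 (F = (⅐)*(-13) - 33 = -13/7 - 33 = -244/7 ≈ -34.857)
b(-66, 10)/F + C(50)/4017 = √(10² + (-66)²)/(-244/7) - 50/4017 = √(100 + 4356)*(-7/244) - 50*1/4017 = √4456*(-7/244) - 50/4017 = (2*√1114)*(-7/244) - 50/4017 = -7*√1114/122 - 50/4017 = -50/4017 - 7*√1114/122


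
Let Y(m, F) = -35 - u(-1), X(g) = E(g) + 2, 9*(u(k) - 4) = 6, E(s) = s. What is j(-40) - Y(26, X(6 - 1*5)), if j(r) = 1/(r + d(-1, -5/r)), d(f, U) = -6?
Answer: 5471/138 ≈ 39.645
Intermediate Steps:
u(k) = 14/3 (u(k) = 4 + (1/9)*6 = 4 + 2/3 = 14/3)
X(g) = 2 + g (X(g) = g + 2 = 2 + g)
Y(m, F) = -119/3 (Y(m, F) = -35 - 1*14/3 = -35 - 14/3 = -119/3)
j(r) = 1/(-6 + r) (j(r) = 1/(r - 6) = 1/(-6 + r))
j(-40) - Y(26, X(6 - 1*5)) = 1/(-6 - 40) - 1*(-119/3) = 1/(-46) + 119/3 = -1/46 + 119/3 = 5471/138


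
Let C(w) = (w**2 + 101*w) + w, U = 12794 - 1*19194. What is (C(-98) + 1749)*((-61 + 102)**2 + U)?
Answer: -6403683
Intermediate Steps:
U = -6400 (U = 12794 - 19194 = -6400)
C(w) = w**2 + 102*w
(C(-98) + 1749)*((-61 + 102)**2 + U) = (-98*(102 - 98) + 1749)*((-61 + 102)**2 - 6400) = (-98*4 + 1749)*(41**2 - 6400) = (-392 + 1749)*(1681 - 6400) = 1357*(-4719) = -6403683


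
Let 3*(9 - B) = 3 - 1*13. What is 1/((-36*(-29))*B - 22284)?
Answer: -1/9408 ≈ -0.00010629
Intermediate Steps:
B = 37/3 (B = 9 - (3 - 1*13)/3 = 9 - (3 - 13)/3 = 9 - ⅓*(-10) = 9 + 10/3 = 37/3 ≈ 12.333)
1/((-36*(-29))*B - 22284) = 1/(-36*(-29)*(37/3) - 22284) = 1/(1044*(37/3) - 22284) = 1/(12876 - 22284) = 1/(-9408) = -1/9408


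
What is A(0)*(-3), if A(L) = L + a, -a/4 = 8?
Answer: 96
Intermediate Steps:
a = -32 (a = -4*8 = -32)
A(L) = -32 + L (A(L) = L - 32 = -32 + L)
A(0)*(-3) = (-32 + 0)*(-3) = -32*(-3) = 96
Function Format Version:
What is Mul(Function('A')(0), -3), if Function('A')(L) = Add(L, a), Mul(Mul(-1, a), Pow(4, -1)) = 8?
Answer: 96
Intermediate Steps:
a = -32 (a = Mul(-4, 8) = -32)
Function('A')(L) = Add(-32, L) (Function('A')(L) = Add(L, -32) = Add(-32, L))
Mul(Function('A')(0), -3) = Mul(Add(-32, 0), -3) = Mul(-32, -3) = 96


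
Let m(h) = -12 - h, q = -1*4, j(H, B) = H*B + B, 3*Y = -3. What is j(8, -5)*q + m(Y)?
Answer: 169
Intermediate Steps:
Y = -1 (Y = (⅓)*(-3) = -1)
j(H, B) = B + B*H (j(H, B) = B*H + B = B + B*H)
q = -4
j(8, -5)*q + m(Y) = -5*(1 + 8)*(-4) + (-12 - 1*(-1)) = -5*9*(-4) + (-12 + 1) = -45*(-4) - 11 = 180 - 11 = 169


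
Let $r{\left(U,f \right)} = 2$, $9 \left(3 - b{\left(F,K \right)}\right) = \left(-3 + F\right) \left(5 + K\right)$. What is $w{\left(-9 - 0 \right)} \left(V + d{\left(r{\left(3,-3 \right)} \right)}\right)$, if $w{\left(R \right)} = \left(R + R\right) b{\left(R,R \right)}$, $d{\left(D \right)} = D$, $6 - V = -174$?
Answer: $7644$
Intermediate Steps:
$b{\left(F,K \right)} = 3 - \frac{\left(-3 + F\right) \left(5 + K\right)}{9}$
$V = 180$ ($V = 6 - -174 = 6 + 174 = 180$)
$w{\left(R \right)} = 2 R \left(\frac{14}{3} - \frac{2 R}{9} - \frac{R^{2}}{9}\right)$ ($w{\left(R \right)} = \left(R + R\right) \left(\frac{14}{3} - \frac{5 R}{9} + \frac{R}{3} - \frac{R R}{9}\right) = 2 R \left(\frac{14}{3} - \frac{5 R}{9} + \frac{R}{3} - \frac{R^{2}}{9}\right) = 2 R \left(\frac{14}{3} - \frac{2 R}{9} - \frac{R^{2}}{9}\right)$)
$w{\left(-9 - 0 \right)} \left(V + d{\left(r{\left(3,-3 \right)} \right)}\right) = \frac{2 \left(-9 - 0\right) \left(42 - \left(-9 - 0\right)^{2} - 2 \left(-9 - 0\right)\right)}{9} \left(180 + 2\right) = \frac{2 \left(-9 + 0\right) \left(42 - \left(-9 + 0\right)^{2} - 2 \left(-9 + 0\right)\right)}{9} \cdot 182 = \frac{2}{9} \left(-9\right) \left(42 - \left(-9\right)^{2} - -18\right) 182 = \frac{2}{9} \left(-9\right) \left(42 - 81 + 18\right) 182 = \frac{2}{9} \left(-9\right) \left(-21\right) 182 = 42 \cdot 182 = 7644$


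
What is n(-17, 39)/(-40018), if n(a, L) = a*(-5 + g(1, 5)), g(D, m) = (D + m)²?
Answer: 31/2354 ≈ 0.013169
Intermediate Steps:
n(a, L) = 31*a (n(a, L) = a*(-5 + (1 + 5)²) = a*(-5 + 6²) = a*(-5 + 36) = a*31 = 31*a)
n(-17, 39)/(-40018) = (31*(-17))/(-40018) = -527*(-1/40018) = 31/2354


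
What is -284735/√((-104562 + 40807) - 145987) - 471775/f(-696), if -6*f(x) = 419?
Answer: 2830650/419 + 284735*I*√209742/209742 ≈ 6755.7 + 621.72*I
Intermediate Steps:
f(x) = -419/6 (f(x) = -⅙*419 = -419/6)
-284735/√((-104562 + 40807) - 145987) - 471775/f(-696) = -284735/√((-104562 + 40807) - 145987) - 471775/(-419/6) = -284735/√(-63755 - 145987) - 471775*(-6/419) = -284735*(-I*√209742/209742) + 2830650/419 = -(-284735)*I*√209742/209742 + 2830650/419 = 284735*I*√209742/209742 + 2830650/419 = 2830650/419 + 284735*I*√209742/209742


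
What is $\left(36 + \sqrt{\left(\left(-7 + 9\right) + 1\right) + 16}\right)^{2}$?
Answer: $\left(36 + \sqrt{19}\right)^{2} \approx 1628.8$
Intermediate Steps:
$\left(36 + \sqrt{\left(\left(-7 + 9\right) + 1\right) + 16}\right)^{2} = \left(36 + \sqrt{\left(2 + 1\right) + 16}\right)^{2} = \left(36 + \sqrt{3 + 16}\right)^{2} = \left(36 + \sqrt{19}\right)^{2}$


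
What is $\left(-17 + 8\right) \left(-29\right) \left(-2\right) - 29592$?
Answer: $-30114$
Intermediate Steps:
$\left(-17 + 8\right) \left(-29\right) \left(-2\right) - 29592 = \left(-9\right) \left(-29\right) \left(-2\right) - 29592 = 261 \left(-2\right) - 29592 = -522 - 29592 = -30114$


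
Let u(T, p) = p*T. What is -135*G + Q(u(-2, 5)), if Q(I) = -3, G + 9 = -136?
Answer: 19572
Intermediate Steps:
u(T, p) = T*p
G = -145 (G = -9 - 136 = -145)
-135*G + Q(u(-2, 5)) = -135*(-145) - 3 = 19575 - 3 = 19572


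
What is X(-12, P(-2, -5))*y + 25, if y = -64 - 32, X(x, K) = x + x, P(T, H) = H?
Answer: 2329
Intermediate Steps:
X(x, K) = 2*x
y = -96
X(-12, P(-2, -5))*y + 25 = (2*(-12))*(-96) + 25 = -24*(-96) + 25 = 2304 + 25 = 2329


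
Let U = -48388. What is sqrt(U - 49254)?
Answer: I*sqrt(97642) ≈ 312.48*I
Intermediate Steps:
sqrt(U - 49254) = sqrt(-48388 - 49254) = sqrt(-97642) = I*sqrt(97642)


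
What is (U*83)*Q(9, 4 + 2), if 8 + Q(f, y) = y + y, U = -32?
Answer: -10624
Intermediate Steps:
Q(f, y) = -8 + 2*y (Q(f, y) = -8 + (y + y) = -8 + 2*y)
(U*83)*Q(9, 4 + 2) = (-32*83)*(-8 + 2*(4 + 2)) = -2656*(-8 + 2*6) = -2656*(-8 + 12) = -2656*4 = -10624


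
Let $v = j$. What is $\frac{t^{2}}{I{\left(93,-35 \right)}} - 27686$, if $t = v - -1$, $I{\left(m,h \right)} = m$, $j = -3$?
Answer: $- \frac{2574794}{93} \approx -27686.0$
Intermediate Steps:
$v = -3$
$t = -2$ ($t = -3 - -1 = -3 + 1 = -2$)
$\frac{t^{2}}{I{\left(93,-35 \right)}} - 27686 = \frac{\left(-2\right)^{2}}{93} - 27686 = 4 \cdot \frac{1}{93} - 27686 = \frac{4}{93} - 27686 = - \frac{2574794}{93}$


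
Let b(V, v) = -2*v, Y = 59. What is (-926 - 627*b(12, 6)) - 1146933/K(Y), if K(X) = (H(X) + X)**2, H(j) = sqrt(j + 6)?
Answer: 36462703535/5834528 + 67669047*sqrt(65)/5834528 ≈ 6343.0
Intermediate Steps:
H(j) = sqrt(6 + j)
K(X) = (X + sqrt(6 + X))**2 (K(X) = (sqrt(6 + X) + X)**2 = (X + sqrt(6 + X))**2)
(-926 - 627*b(12, 6)) - 1146933/K(Y) = (-926 - (-1254)*6) - 1146933/((59 + sqrt(6 + 59))**2) = (-926 - 627*(-12)) - 1146933/((59 + sqrt(65))**2) = (-926 + 7524) - 1146933/(59 + sqrt(65))**2 = 6598 - 1146933/(59 + sqrt(65))**2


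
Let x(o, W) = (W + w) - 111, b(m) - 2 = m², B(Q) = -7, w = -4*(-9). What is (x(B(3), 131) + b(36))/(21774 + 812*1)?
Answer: 677/11293 ≈ 0.059949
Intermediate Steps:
w = 36
b(m) = 2 + m²
x(o, W) = -75 + W (x(o, W) = (W + 36) - 111 = (36 + W) - 111 = -75 + W)
(x(B(3), 131) + b(36))/(21774 + 812*1) = ((-75 + 131) + (2 + 36²))/(21774 + 812*1) = (56 + (2 + 1296))/(21774 + 812) = (56 + 1298)/22586 = 1354*(1/22586) = 677/11293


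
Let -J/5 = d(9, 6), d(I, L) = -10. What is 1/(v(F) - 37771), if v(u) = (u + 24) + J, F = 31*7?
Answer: -1/37480 ≈ -2.6681e-5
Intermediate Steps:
J = 50 (J = -5*(-10) = 50)
F = 217
v(u) = 74 + u (v(u) = (u + 24) + 50 = (24 + u) + 50 = 74 + u)
1/(v(F) - 37771) = 1/((74 + 217) - 37771) = 1/(291 - 37771) = 1/(-37480) = -1/37480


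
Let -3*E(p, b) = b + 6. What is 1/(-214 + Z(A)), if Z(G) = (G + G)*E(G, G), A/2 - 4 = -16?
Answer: -1/502 ≈ -0.0019920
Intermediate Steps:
E(p, b) = -2 - b/3 (E(p, b) = -(b + 6)/3 = -(6 + b)/3 = -2 - b/3)
A = -24 (A = 8 + 2*(-16) = 8 - 32 = -24)
Z(G) = 2*G*(-2 - G/3) (Z(G) = (G + G)*(-2 - G/3) = (2*G)*(-2 - G/3) = 2*G*(-2 - G/3))
1/(-214 + Z(A)) = 1/(-214 - ⅔*(-24)*(6 - 24)) = 1/(-214 - ⅔*(-24)*(-18)) = 1/(-214 - 288) = 1/(-502) = -1/502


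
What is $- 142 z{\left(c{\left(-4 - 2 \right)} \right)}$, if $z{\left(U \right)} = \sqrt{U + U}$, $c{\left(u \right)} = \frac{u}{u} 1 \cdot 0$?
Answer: $0$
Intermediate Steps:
$c{\left(u \right)} = 0$ ($c{\left(u \right)} = 1 \cdot 1 \cdot 0 = 1 \cdot 0 = 0$)
$z{\left(U \right)} = \sqrt{2} \sqrt{U}$ ($z{\left(U \right)} = \sqrt{2 U} = \sqrt{2} \sqrt{U}$)
$- 142 z{\left(c{\left(-4 - 2 \right)} \right)} = - 142 \sqrt{2} \sqrt{0} = - 142 \sqrt{2} \cdot 0 = \left(-142\right) 0 = 0$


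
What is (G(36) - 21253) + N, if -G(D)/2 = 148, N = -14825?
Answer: -36374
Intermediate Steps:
G(D) = -296 (G(D) = -2*148 = -296)
(G(36) - 21253) + N = (-296 - 21253) - 14825 = -21549 - 14825 = -36374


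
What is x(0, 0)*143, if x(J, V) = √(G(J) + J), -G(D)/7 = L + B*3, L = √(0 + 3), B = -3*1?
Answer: 143*√(63 - 7*√3) ≈ 1020.0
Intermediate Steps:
B = -3
L = √3 ≈ 1.7320
G(D) = 63 - 7*√3 (G(D) = -7*(√3 - 3*3) = -7*(√3 - 9) = -7*(-9 + √3) = 63 - 7*√3)
x(J, V) = √(63 + J - 7*√3) (x(J, V) = √((63 - 7*√3) + J) = √(63 + J - 7*√3))
x(0, 0)*143 = √(63 + 0 - 7*√3)*143 = √(63 - 7*√3)*143 = 143*√(63 - 7*√3)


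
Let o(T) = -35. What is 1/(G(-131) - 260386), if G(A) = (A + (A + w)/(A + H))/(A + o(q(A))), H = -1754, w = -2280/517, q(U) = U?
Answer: -80887235/21061839775016 ≈ -3.8405e-6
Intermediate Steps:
w = -2280/517 (w = -2280*1/517 = -2280/517 ≈ -4.4101)
G(A) = (A + (-2280/517 + A)/(-1754 + A))/(-35 + A) (G(A) = (A + (A - 2280/517)/(A - 1754))/(A - 35) = (A + (-2280/517 + A)/(-1754 + A))/(-35 + A))
1/(G(-131) - 260386) = 1/((-2280/517 + (-131)**2 - 1753*(-131))/(61390 + (-131)**2 - 1789*(-131)) - 260386) = 1/((-2280/517 + 17161 + 229643)/(61390 + 17161 + 234359) - 260386) = 1/((127595388/517)/312910 - 260386) = 1/((1/312910)*(127595388/517) - 260386) = 1/(63797694/80887235 - 260386) = 1/(-21061839775016/80887235) = -80887235/21061839775016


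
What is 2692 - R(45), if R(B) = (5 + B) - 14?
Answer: 2656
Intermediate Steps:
R(B) = -9 + B
2692 - R(45) = 2692 - (-9 + 45) = 2692 - 1*36 = 2692 - 36 = 2656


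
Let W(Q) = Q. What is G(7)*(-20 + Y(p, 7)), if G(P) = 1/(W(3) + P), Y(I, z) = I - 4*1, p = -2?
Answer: -13/5 ≈ -2.6000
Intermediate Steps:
Y(I, z) = -4 + I (Y(I, z) = I - 4 = -4 + I)
G(P) = 1/(3 + P)
G(7)*(-20 + Y(p, 7)) = (-20 + (-4 - 2))/(3 + 7) = (-20 - 6)/10 = (1/10)*(-26) = -13/5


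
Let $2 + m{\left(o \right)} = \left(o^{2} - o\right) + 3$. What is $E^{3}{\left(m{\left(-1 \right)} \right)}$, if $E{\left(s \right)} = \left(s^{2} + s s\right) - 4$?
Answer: $2744$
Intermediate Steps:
$m{\left(o \right)} = 1 + o^{2} - o$ ($m{\left(o \right)} = -2 + \left(\left(o^{2} - o\right) + 3\right) = -2 + \left(3 + o^{2} - o\right) = 1 + o^{2} - o$)
$E{\left(s \right)} = -4 + 2 s^{2}$ ($E{\left(s \right)} = \left(s^{2} + s^{2}\right) - 4 = 2 s^{2} - 4 = -4 + 2 s^{2}$)
$E^{3}{\left(m{\left(-1 \right)} \right)} = \left(-4 + 2 \left(1 + \left(-1\right)^{2} - -1\right)^{2}\right)^{3} = \left(-4 + 2 \left(1 + 1 + 1\right)^{2}\right)^{3} = \left(-4 + 2 \cdot 3^{2}\right)^{3} = \left(-4 + 2 \cdot 9\right)^{3} = \left(-4 + 18\right)^{3} = 14^{3} = 2744$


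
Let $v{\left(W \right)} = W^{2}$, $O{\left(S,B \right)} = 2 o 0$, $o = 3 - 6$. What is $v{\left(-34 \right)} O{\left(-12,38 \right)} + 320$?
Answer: $320$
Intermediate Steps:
$o = -3$ ($o = 3 - 6 = -3$)
$O{\left(S,B \right)} = 0$ ($O{\left(S,B \right)} = 2 \left(-3\right) 0 = \left(-6\right) 0 = 0$)
$v{\left(-34 \right)} O{\left(-12,38 \right)} + 320 = \left(-34\right)^{2} \cdot 0 + 320 = 1156 \cdot 0 + 320 = 0 + 320 = 320$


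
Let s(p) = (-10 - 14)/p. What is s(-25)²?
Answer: 576/625 ≈ 0.92160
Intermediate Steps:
s(p) = -24/p
s(-25)² = (-24/(-25))² = (-24*(-1/25))² = (24/25)² = 576/625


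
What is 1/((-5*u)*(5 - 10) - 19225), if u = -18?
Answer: -1/19675 ≈ -5.0826e-5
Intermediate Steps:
1/((-5*u)*(5 - 10) - 19225) = 1/((-5*(-18))*(5 - 10) - 19225) = 1/(90*(-5) - 19225) = 1/(-450 - 19225) = 1/(-19675) = -1/19675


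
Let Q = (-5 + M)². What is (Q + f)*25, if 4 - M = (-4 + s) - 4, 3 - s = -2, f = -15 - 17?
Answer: -700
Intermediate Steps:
f = -32
s = 5 (s = 3 - 1*(-2) = 3 + 2 = 5)
M = 7 (M = 4 - ((-4 + 5) - 4) = 4 - (1 - 4) = 4 - 1*(-3) = 4 + 3 = 7)
Q = 4 (Q = (-5 + 7)² = 2² = 4)
(Q + f)*25 = (4 - 32)*25 = -28*25 = -700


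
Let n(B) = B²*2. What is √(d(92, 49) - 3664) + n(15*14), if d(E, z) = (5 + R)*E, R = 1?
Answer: 88200 + 2*I*√778 ≈ 88200.0 + 55.785*I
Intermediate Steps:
n(B) = 2*B²
d(E, z) = 6*E (d(E, z) = (5 + 1)*E = 6*E)
√(d(92, 49) - 3664) + n(15*14) = √(6*92 - 3664) + 2*(15*14)² = √(552 - 3664) + 2*210² = √(-3112) + 2*44100 = 2*I*√778 + 88200 = 88200 + 2*I*√778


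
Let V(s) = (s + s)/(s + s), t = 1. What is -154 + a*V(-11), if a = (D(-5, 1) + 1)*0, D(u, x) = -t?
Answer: -154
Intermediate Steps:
D(u, x) = -1 (D(u, x) = -1*1 = -1)
V(s) = 1 (V(s) = (2*s)/((2*s)) = (2*s)*(1/(2*s)) = 1)
a = 0 (a = (-1 + 1)*0 = 0*0 = 0)
-154 + a*V(-11) = -154 + 0*1 = -154 + 0 = -154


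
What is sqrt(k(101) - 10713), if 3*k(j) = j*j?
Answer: I*sqrt(65814)/3 ≈ 85.514*I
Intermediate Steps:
k(j) = j**2/3 (k(j) = (j*j)/3 = j**2/3)
sqrt(k(101) - 10713) = sqrt((1/3)*101**2 - 10713) = sqrt((1/3)*10201 - 10713) = sqrt(10201/3 - 10713) = sqrt(-21938/3) = I*sqrt(65814)/3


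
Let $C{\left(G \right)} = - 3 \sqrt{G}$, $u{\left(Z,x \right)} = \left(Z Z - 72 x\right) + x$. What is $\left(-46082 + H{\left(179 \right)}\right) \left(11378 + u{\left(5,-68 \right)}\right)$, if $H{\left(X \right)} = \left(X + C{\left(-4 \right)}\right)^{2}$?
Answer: $-228483787 - 34864188 i \approx -2.2848 \cdot 10^{8} - 3.4864 \cdot 10^{7} i$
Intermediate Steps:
$u{\left(Z,x \right)} = Z^{2} - 71 x$ ($u{\left(Z,x \right)} = \left(Z^{2} - 72 x\right) + x = Z^{2} - 71 x$)
$H{\left(X \right)} = \left(X - 6 i\right)^{2}$ ($H{\left(X \right)} = \left(X - 3 \sqrt{-4}\right)^{2} = \left(X - 3 \cdot 2 i\right)^{2} = \left(X - 6 i\right)^{2}$)
$\left(-46082 + H{\left(179 \right)}\right) \left(11378 + u{\left(5,-68 \right)}\right) = \left(-46082 + \left(179 - 6 i\right)^{2}\right) \left(11378 + \left(5^{2} - -4828\right)\right) = \left(-46082 + \left(179 - 6 i\right)^{2}\right) \left(11378 + \left(25 + 4828\right)\right) = \left(-46082 + \left(179 - 6 i\right)^{2}\right) \left(11378 + 4853\right) = \left(-46082 + \left(179 - 6 i\right)^{2}\right) 16231 = -747956942 + 16231 \left(179 - 6 i\right)^{2}$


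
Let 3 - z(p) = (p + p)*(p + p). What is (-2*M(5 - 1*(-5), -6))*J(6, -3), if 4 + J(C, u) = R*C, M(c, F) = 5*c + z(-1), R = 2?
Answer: -784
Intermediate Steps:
z(p) = 3 - 4*p² (z(p) = 3 - (p + p)*(p + p) = 3 - 2*p*2*p = 3 - 4*p²)
M(c, F) = -1 + 5*c (M(c, F) = 5*c + (3 - 4*(-1)²) = 5*c + (3 - 4*1) = 5*c + (3 - 4) = 5*c - 1 = -1 + 5*c)
J(C, u) = -4 + 2*C
(-2*M(5 - 1*(-5), -6))*J(6, -3) = (-2*(-1 + 5*(5 - 1*(-5))))*(-4 + 2*6) = (-2*(-1 + 5*(5 + 5)))*(-4 + 12) = -2*(-1 + 5*10)*8 = -2*(-1 + 50)*8 = -2*49*8 = -98*8 = -784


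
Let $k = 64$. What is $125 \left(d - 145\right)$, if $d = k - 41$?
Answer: $-15250$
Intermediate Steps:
$d = 23$ ($d = 64 - 41 = 23$)
$125 \left(d - 145\right) = 125 \left(23 - 145\right) = 125 \left(-122\right) = -15250$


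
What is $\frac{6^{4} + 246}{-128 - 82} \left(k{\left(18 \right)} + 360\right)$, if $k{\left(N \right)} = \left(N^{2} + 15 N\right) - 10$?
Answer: $- \frac{242608}{35} \approx -6931.7$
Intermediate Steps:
$k{\left(N \right)} = -10 + N^{2} + 15 N$
$\frac{6^{4} + 246}{-128 - 82} \left(k{\left(18 \right)} + 360\right) = \frac{6^{4} + 246}{-128 - 82} \left(\left(-10 + 18^{2} + 15 \cdot 18\right) + 360\right) = \frac{1296 + 246}{-210} \left(\left(-10 + 324 + 270\right) + 360\right) = 1542 \left(- \frac{1}{210}\right) \left(584 + 360\right) = \left(- \frac{257}{35}\right) 944 = - \frac{242608}{35}$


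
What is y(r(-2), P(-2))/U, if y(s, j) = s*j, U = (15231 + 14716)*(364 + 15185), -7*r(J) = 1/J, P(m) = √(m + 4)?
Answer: √2/6519042642 ≈ 2.1694e-10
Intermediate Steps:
P(m) = √(4 + m)
r(J) = -1/(7*J)
U = 465645903 (U = 29947*15549 = 465645903)
y(s, j) = j*s
y(r(-2), P(-2))/U = (√(4 - 2)*(-⅐/(-2)))/465645903 = (√2*(-⅐*(-½)))*(1/465645903) = (√2*(1/14))*(1/465645903) = (√2/14)*(1/465645903) = √2/6519042642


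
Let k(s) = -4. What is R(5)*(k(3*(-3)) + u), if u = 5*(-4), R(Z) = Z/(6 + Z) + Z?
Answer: -1440/11 ≈ -130.91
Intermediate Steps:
R(Z) = Z + Z/(6 + Z) (R(Z) = Z/(6 + Z) + Z = Z + Z/(6 + Z))
u = -20
R(5)*(k(3*(-3)) + u) = (5*(7 + 5)/(6 + 5))*(-4 - 20) = (5*12/11)*(-24) = (5*(1/11)*12)*(-24) = (60/11)*(-24) = -1440/11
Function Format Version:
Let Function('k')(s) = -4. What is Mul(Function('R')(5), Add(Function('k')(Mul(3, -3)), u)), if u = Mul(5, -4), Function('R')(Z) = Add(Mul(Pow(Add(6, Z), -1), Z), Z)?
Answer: Rational(-1440, 11) ≈ -130.91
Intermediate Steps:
Function('R')(Z) = Add(Z, Mul(Z, Pow(Add(6, Z), -1))) (Function('R')(Z) = Add(Mul(Z, Pow(Add(6, Z), -1)), Z) = Add(Z, Mul(Z, Pow(Add(6, Z), -1))))
u = -20
Mul(Function('R')(5), Add(Function('k')(Mul(3, -3)), u)) = Mul(Mul(5, Pow(Add(6, 5), -1), Add(7, 5)), Add(-4, -20)) = Mul(Mul(5, Pow(11, -1), 12), -24) = Mul(Mul(5, Rational(1, 11), 12), -24) = Mul(Rational(60, 11), -24) = Rational(-1440, 11)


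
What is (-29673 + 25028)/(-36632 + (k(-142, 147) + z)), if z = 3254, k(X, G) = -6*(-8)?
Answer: 929/6666 ≈ 0.13936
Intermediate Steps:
k(X, G) = 48
(-29673 + 25028)/(-36632 + (k(-142, 147) + z)) = (-29673 + 25028)/(-36632 + (48 + 3254)) = -4645/(-36632 + 3302) = -4645/(-33330) = -4645*(-1/33330) = 929/6666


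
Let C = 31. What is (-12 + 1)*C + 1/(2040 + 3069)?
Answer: -1742168/5109 ≈ -341.00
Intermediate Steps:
(-12 + 1)*C + 1/(2040 + 3069) = (-12 + 1)*31 + 1/(2040 + 3069) = -11*31 + 1/5109 = -341 + 1/5109 = -1742168/5109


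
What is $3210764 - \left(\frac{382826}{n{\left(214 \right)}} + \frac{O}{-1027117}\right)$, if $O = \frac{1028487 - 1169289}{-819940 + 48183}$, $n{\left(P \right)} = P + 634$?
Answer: $\frac{1078980680096930747635}{336098327457256} \approx 3.2103 \cdot 10^{6}$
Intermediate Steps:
$n{\left(P \right)} = 634 + P$
$O = \frac{140802}{771757}$ ($O = - \frac{140802}{-771757} = \left(-140802\right) \left(- \frac{1}{771757}\right) = \frac{140802}{771757} \approx 0.18244$)
$3210764 - \left(\frac{382826}{n{\left(214 \right)}} + \frac{O}{-1027117}\right) = 3210764 - \left(\frac{382826}{634 + 214} + \frac{140802}{771757 \left(-1027117\right)}\right) = 3210764 - \left(\frac{382826}{848} + \frac{140802}{771757} \left(- \frac{1}{1027117}\right)\right) = 3210764 - \left(382826 \cdot \frac{1}{848} - \frac{140802}{792684734569}\right) = 3210764 - \left(\frac{191413}{424} - \frac{140802}{792684734569}\right) = 3210764 - \frac{151730163038355949}{336098327457256} = \frac{1078980680096930747635}{336098327457256}$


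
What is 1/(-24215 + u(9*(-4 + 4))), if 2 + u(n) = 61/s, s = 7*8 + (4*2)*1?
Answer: -64/1549827 ≈ -4.1295e-5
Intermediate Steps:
s = 64 (s = 56 + 8*1 = 56 + 8 = 64)
u(n) = -67/64 (u(n) = -2 + 61/64 = -67/64)
1/(-24215 + u(9*(-4 + 4))) = 1/(-24215 - 67/64) = 1/(-1549827/64) = -64/1549827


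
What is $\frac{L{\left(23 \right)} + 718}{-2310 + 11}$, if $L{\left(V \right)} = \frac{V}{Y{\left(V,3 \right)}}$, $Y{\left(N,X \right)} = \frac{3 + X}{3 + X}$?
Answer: $- \frac{39}{121} \approx -0.32231$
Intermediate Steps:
$Y{\left(N,X \right)} = 1$
$L{\left(V \right)} = V$ ($L{\left(V \right)} = \frac{V}{1} = V 1 = V$)
$\frac{L{\left(23 \right)} + 718}{-2310 + 11} = \frac{23 + 718}{-2310 + 11} = \frac{741}{-2299} = 741 \left(- \frac{1}{2299}\right) = - \frac{39}{121}$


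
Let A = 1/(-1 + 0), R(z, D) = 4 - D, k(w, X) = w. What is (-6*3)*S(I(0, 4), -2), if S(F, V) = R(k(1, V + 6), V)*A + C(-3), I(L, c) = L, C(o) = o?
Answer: 162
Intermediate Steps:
A = -1 (A = 1/(-1) = -1)
S(F, V) = -7 + V (S(F, V) = (4 - V)*(-1) - 3 = (-4 + V) - 3 = -7 + V)
(-6*3)*S(I(0, 4), -2) = (-6*3)*(-7 - 2) = -18*(-9) = 162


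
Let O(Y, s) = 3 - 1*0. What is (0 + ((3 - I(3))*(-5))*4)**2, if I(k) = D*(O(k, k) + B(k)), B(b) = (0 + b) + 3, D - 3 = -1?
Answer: 90000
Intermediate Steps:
O(Y, s) = 3 (O(Y, s) = 3 + 0 = 3)
D = 2 (D = 3 - 1 = 2)
B(b) = 3 + b (B(b) = b + 3 = 3 + b)
I(k) = 12 + 2*k (I(k) = 2*(3 + (3 + k)) = 2*(6 + k) = 12 + 2*k)
(0 + ((3 - I(3))*(-5))*4)**2 = (0 + ((3 - (12 + 2*3))*(-5))*4)**2 = (0 + ((3 - (12 + 6))*(-5))*4)**2 = (0 + ((3 - 1*18)*(-5))*4)**2 = (0 + ((3 - 18)*(-5))*4)**2 = (0 - 15*(-5)*4)**2 = (0 + 75*4)**2 = (0 + 300)**2 = 300**2 = 90000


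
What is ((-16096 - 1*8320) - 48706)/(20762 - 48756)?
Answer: 36561/13997 ≈ 2.6121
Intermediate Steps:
((-16096 - 1*8320) - 48706)/(20762 - 48756) = ((-16096 - 8320) - 48706)/(-27994) = (-24416 - 48706)*(-1/27994) = -73122*(-1/27994) = 36561/13997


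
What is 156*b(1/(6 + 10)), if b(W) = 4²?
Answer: 2496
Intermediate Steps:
b(W) = 16
156*b(1/(6 + 10)) = 156*16 = 2496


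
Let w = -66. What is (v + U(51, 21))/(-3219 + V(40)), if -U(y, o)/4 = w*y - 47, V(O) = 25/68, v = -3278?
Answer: -705432/218867 ≈ -3.2231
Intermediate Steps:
V(O) = 25/68 (V(O) = 25*(1/68) = 25/68)
U(y, o) = 188 + 264*y (U(y, o) = -4*(-66*y - 47) = -4*(-47 - 66*y) = 188 + 264*y)
(v + U(51, 21))/(-3219 + V(40)) = (-3278 + (188 + 264*51))/(-3219 + 25/68) = (-3278 + (188 + 13464))/(-218867/68) = (-3278 + 13652)*(-68/218867) = 10374*(-68/218867) = -705432/218867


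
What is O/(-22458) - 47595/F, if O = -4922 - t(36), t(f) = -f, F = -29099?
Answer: 605533112/326752671 ≈ 1.8532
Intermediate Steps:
O = -4886 (O = -4922 - (-1)*36 = -4922 - 1*(-36) = -4922 + 36 = -4886)
O/(-22458) - 47595/F = -4886/(-22458) - 47595/(-29099) = -4886*(-1/22458) - 47595*(-1/29099) = 2443/11229 + 47595/29099 = 605533112/326752671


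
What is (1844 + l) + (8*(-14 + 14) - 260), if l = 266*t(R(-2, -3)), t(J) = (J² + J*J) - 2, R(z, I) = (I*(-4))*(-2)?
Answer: 307484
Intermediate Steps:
R(z, I) = 8*I (R(z, I) = -4*I*(-2) = 8*I)
t(J) = -2 + 2*J² (t(J) = (J² + J²) - 2 = 2*J² - 2 = -2 + 2*J²)
l = 305900 (l = 266*(-2 + 2*(8*(-3))²) = 266*(-2 + 2*(-24)²) = 266*(-2 + 2*576) = 266*(-2 + 1152) = 266*1150 = 305900)
(1844 + l) + (8*(-14 + 14) - 260) = (1844 + 305900) + (8*(-14 + 14) - 260) = 307744 + (8*0 - 260) = 307744 + (0 - 260) = 307744 - 260 = 307484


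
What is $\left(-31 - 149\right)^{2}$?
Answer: $32400$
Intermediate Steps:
$\left(-31 - 149\right)^{2} = \left(-180\right)^{2} = 32400$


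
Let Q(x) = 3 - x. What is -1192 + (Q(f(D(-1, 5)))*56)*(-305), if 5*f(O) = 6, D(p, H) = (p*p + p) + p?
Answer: -31936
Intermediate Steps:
D(p, H) = p**2 + 2*p (D(p, H) = (p**2 + p) + p = (p + p**2) + p = p**2 + 2*p)
f(O) = 6/5 (f(O) = (1/5)*6 = 6/5)
-1192 + (Q(f(D(-1, 5)))*56)*(-305) = -1192 + ((3 - 1*6/5)*56)*(-305) = -1192 + ((3 - 6/5)*56)*(-305) = -1192 + ((9/5)*56)*(-305) = -1192 + (504/5)*(-305) = -1192 - 30744 = -31936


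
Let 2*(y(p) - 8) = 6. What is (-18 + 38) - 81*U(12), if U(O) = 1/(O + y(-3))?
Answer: 379/23 ≈ 16.478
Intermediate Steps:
y(p) = 11 (y(p) = 8 + (1/2)*6 = 8 + 3 = 11)
U(O) = 1/(11 + O) (U(O) = 1/(O + 11) = 1/(11 + O))
(-18 + 38) - 81*U(12) = (-18 + 38) - 81/(11 + 12) = 20 - 81/23 = 379/23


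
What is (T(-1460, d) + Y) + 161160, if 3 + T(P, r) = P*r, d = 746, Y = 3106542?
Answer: 2178539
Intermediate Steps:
T(P, r) = -3 + P*r
(T(-1460, d) + Y) + 161160 = ((-3 - 1460*746) + 3106542) + 161160 = ((-3 - 1089160) + 3106542) + 161160 = (-1089163 + 3106542) + 161160 = 2017379 + 161160 = 2178539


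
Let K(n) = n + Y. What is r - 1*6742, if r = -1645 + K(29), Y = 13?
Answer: -8345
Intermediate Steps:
K(n) = 13 + n (K(n) = n + 13 = 13 + n)
r = -1603 (r = -1645 + (13 + 29) = -1645 + 42 = -1603)
r - 1*6742 = -1603 - 1*6742 = -1603 - 6742 = -8345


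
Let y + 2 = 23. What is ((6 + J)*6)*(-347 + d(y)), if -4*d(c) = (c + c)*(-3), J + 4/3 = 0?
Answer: -8834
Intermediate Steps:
J = -4/3 (J = -4/3 + 0 = -4/3 ≈ -1.3333)
y = 21 (y = -2 + 23 = 21)
d(c) = 3*c/2 (d(c) = -(c + c)*(-3)/4 = -2*c*(-3)/4 = -(-3)*c/2 = 3*c/2)
((6 + J)*6)*(-347 + d(y)) = ((6 - 4/3)*6)*(-347 + (3/2)*21) = ((14/3)*6)*(-347 + 63/2) = 28*(-631/2) = -8834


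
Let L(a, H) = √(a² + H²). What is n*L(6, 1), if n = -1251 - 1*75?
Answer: -1326*√37 ≈ -8065.7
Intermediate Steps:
n = -1326 (n = -1251 - 75 = -1326)
L(a, H) = √(H² + a²)
n*L(6, 1) = -1326*√(1² + 6²) = -1326*√(1 + 36) = -1326*√37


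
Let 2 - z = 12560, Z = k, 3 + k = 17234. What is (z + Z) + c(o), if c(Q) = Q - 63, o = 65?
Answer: 4675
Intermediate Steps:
k = 17231 (k = -3 + 17234 = 17231)
Z = 17231
z = -12558 (z = 2 - 1*12560 = 2 - 12560 = -12558)
c(Q) = -63 + Q
(z + Z) + c(o) = (-12558 + 17231) + (-63 + 65) = 4673 + 2 = 4675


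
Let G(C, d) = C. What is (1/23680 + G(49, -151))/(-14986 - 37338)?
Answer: -1160321/1239032320 ≈ -0.00093647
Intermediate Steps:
(1/23680 + G(49, -151))/(-14986 - 37338) = (1/23680 + 49)/(-14986 - 37338) = (1/23680 + 49)/(-52324) = (1160321/23680)*(-1/52324) = -1160321/1239032320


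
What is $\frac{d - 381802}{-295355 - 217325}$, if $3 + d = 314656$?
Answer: $\frac{67149}{512680} \approx 0.13098$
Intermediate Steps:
$d = 314653$ ($d = -3 + 314656 = 314653$)
$\frac{d - 381802}{-295355 - 217325} = \frac{314653 - 381802}{-295355 - 217325} = - \frac{67149}{-512680} = \left(-67149\right) \left(- \frac{1}{512680}\right) = \frac{67149}{512680}$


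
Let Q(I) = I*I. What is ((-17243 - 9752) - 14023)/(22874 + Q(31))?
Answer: -41018/23835 ≈ -1.7209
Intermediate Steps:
Q(I) = I²
((-17243 - 9752) - 14023)/(22874 + Q(31)) = ((-17243 - 9752) - 14023)/(22874 + 31²) = (-26995 - 14023)/(22874 + 961) = -41018/23835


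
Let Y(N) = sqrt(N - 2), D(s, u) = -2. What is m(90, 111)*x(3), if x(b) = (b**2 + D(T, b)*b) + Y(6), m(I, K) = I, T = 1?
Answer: 450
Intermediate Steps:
Y(N) = sqrt(-2 + N)
x(b) = 2 + b**2 - 2*b (x(b) = (b**2 - 2*b) + sqrt(-2 + 6) = (b**2 - 2*b) + sqrt(4) = (b**2 - 2*b) + 2 = 2 + b**2 - 2*b)
m(90, 111)*x(3) = 90*(2 + 3**2 - 2*3) = 90*(2 + 9 - 6) = 90*5 = 450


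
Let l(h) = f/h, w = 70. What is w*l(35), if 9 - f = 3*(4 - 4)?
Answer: 18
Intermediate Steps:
f = 9 (f = 9 - 3*(4 - 4) = 9 - 3*0 = 9 - 1*0 = 9 + 0 = 9)
l(h) = 9/h
w*l(35) = 70*(9/35) = 18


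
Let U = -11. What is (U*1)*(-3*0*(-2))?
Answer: 0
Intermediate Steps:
(U*1)*(-3*0*(-2)) = (-11*1)*(-3*0*(-2)) = -0*(-2) = -11*0 = 0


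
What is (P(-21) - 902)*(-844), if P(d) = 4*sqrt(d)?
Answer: 761288 - 3376*I*sqrt(21) ≈ 7.6129e+5 - 15471.0*I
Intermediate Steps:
(P(-21) - 902)*(-844) = (4*sqrt(-21) - 902)*(-844) = (4*(I*sqrt(21)) - 902)*(-844) = (4*I*sqrt(21) - 902)*(-844) = (-902 + 4*I*sqrt(21))*(-844) = 761288 - 3376*I*sqrt(21)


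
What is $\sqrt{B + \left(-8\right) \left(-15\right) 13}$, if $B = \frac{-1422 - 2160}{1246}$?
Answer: $\frac{\sqrt{604365447}}{623} \approx 39.46$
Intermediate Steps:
$B = - \frac{1791}{623}$ ($B = \left(-1422 - 2160\right) \frac{1}{1246} = \left(-3582\right) \frac{1}{1246} = - \frac{1791}{623} \approx -2.8748$)
$\sqrt{B + \left(-8\right) \left(-15\right) 13} = \sqrt{- \frac{1791}{623} + \left(-8\right) \left(-15\right) 13} = \sqrt{- \frac{1791}{623} + 120 \cdot 13} = \sqrt{- \frac{1791}{623} + 1560} = \sqrt{\frac{970089}{623}} = \frac{\sqrt{604365447}}{623}$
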